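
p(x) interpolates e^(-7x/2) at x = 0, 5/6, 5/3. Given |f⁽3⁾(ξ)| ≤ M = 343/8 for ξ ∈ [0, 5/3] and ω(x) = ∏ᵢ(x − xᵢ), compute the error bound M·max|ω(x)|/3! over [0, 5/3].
42875*sqrt(3)/46656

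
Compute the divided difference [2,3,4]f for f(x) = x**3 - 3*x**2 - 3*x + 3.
6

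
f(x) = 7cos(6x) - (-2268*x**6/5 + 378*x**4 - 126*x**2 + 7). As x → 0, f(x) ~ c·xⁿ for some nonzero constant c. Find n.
8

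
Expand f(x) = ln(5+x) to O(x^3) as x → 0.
log(5) + x/5 - x**2/50 + O(x**3)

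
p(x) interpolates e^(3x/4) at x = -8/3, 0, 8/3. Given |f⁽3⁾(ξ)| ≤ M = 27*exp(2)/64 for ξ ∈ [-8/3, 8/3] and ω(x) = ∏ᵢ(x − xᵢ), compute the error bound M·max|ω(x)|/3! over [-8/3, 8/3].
8*sqrt(3)*exp(2)/27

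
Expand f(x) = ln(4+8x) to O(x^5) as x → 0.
log(4) + 2*x - 2*x**2 + 8*x**3/3 - 4*x**4 + O(x**5)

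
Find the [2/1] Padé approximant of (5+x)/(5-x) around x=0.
(x/5 + 1)/(1 - x/5)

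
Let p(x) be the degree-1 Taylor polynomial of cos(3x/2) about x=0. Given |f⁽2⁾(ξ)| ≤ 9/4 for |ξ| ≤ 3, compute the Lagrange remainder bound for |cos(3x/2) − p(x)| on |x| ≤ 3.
81/8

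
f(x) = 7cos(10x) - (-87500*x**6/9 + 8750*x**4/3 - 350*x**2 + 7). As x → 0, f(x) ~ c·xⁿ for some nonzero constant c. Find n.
8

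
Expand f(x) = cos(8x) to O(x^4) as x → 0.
1 - 32*x**2 + O(x**4)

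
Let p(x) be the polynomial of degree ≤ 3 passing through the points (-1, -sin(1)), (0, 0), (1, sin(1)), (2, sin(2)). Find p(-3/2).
-7*sin(1)/8 - 5*sin(2)/16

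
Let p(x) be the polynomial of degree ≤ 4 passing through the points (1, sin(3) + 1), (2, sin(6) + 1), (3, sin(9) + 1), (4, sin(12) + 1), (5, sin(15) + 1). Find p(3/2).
35*sin(6)/32 - 35*sin(9)/64 + 7*sin(12)/32 - 5*sin(15)/128 + 35*sin(3)/128 + 1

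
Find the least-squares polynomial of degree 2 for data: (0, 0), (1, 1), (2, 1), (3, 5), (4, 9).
8/35 + (-23/35)x + (5/7)x²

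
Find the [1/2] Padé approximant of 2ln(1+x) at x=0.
2*x/(-x**2/12 + x/2 + 1)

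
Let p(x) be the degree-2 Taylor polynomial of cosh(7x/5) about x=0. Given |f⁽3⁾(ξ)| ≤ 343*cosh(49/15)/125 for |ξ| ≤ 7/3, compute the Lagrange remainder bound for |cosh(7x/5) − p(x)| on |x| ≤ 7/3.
117649*cosh(49/15)/20250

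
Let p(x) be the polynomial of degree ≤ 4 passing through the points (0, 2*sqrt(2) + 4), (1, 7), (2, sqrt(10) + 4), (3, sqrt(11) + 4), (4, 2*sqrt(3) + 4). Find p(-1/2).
-187/32 - 45*sqrt(11)/32 + 35*sqrt(3)/64 + 315*sqrt(2)/64 + 189*sqrt(10)/64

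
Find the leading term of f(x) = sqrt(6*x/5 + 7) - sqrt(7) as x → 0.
3*sqrt(7)*x/35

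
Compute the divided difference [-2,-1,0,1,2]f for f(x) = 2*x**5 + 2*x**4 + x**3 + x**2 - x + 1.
2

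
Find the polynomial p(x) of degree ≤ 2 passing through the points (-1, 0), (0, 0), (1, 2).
x**2 + x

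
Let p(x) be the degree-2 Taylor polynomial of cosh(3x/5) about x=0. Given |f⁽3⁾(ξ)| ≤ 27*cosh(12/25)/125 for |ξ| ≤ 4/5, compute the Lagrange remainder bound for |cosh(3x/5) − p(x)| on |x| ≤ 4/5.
288*cosh(12/25)/15625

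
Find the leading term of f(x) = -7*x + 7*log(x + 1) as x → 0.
-7*x**2/2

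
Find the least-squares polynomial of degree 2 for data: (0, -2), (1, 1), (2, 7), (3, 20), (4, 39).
-57/35 + (-73/70)x + (39/14)x²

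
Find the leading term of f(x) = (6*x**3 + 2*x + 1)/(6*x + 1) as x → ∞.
x**2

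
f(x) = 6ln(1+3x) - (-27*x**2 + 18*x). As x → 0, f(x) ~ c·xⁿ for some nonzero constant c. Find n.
3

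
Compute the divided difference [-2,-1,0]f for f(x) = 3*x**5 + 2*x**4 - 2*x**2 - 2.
-33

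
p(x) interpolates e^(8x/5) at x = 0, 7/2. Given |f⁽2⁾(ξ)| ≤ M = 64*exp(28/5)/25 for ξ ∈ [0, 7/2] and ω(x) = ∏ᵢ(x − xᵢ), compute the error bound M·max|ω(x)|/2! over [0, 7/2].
98*exp(28/5)/25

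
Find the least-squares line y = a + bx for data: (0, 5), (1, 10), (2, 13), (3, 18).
a = 26/5, b = 21/5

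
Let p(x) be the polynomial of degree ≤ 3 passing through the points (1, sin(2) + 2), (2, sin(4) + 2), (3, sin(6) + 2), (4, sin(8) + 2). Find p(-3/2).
385*sin(6)/16 - 105*sin(8)/16 + 2 + 231*sin(2)/16 - 495*sin(4)/16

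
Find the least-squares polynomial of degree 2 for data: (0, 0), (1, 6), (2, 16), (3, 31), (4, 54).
13/35 + (151/70)x + (39/14)x²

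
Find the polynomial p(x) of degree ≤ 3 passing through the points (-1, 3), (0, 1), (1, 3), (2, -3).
-2*x**3 + 2*x**2 + 2*x + 1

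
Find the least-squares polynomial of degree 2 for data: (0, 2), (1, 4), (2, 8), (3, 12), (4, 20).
74/35 + (34/35)x + (6/7)x²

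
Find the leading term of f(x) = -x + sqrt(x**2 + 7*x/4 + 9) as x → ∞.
7/8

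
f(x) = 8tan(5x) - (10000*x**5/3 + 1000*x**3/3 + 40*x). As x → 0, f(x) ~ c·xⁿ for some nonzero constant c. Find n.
7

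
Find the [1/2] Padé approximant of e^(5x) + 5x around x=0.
(185*x/21 + 1)/(-25*x**2/42 - 25*x/21 + 1)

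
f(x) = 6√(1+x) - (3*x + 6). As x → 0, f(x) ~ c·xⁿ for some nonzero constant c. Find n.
2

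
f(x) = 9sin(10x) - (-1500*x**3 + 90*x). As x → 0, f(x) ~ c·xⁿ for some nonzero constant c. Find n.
5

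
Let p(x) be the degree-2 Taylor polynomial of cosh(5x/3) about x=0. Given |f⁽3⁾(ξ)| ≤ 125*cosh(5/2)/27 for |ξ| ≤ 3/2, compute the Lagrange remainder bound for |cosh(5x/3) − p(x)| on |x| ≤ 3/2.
125*cosh(5/2)/48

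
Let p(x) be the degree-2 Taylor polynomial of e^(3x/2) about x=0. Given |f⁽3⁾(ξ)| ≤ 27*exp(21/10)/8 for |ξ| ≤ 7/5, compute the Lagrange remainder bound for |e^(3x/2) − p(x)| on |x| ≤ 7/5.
3087*exp(21/10)/2000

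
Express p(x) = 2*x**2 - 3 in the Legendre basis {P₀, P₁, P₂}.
(-7/3)P₀ + (4/3)P₂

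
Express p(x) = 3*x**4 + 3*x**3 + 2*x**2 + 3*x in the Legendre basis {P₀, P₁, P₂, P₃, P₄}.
(19/15)P₀ + (24/5)P₁ + (64/21)P₂ + (6/5)P₃ + (24/35)P₄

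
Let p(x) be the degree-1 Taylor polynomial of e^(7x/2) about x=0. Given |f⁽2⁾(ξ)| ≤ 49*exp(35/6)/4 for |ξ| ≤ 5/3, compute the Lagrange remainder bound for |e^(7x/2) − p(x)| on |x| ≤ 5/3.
1225*exp(35/6)/72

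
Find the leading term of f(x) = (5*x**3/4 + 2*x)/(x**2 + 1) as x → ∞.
5*x/4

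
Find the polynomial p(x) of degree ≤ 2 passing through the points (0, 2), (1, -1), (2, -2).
x**2 - 4*x + 2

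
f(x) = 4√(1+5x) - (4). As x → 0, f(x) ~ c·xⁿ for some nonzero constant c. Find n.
1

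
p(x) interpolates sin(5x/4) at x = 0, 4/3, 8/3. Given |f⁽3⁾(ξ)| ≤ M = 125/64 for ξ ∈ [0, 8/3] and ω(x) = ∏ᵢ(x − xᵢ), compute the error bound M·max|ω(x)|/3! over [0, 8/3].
125*sqrt(3)/729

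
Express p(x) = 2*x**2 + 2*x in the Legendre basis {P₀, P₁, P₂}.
(2/3)P₀ + (2)P₁ + (4/3)P₂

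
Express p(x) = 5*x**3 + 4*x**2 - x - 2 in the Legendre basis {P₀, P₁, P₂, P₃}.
(-2/3)P₀ + (2)P₁ + (8/3)P₂ + (2)P₃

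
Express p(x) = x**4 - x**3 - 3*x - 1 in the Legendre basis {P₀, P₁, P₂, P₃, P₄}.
(-4/5)P₀ + (-18/5)P₁ + (4/7)P₂ + (-2/5)P₃ + (8/35)P₄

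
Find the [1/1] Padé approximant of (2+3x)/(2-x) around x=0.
(3*x/2 + 1)/(1 - x/2)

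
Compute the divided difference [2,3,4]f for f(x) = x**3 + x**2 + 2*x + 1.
10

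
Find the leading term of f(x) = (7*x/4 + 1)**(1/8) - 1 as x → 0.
7*x/32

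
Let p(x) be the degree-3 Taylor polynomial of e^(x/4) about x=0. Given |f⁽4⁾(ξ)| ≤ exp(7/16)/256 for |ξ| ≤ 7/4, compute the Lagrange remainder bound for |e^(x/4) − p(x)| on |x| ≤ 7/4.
2401*exp(7/16)/1572864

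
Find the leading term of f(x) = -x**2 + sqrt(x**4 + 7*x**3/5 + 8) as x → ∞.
7*x/10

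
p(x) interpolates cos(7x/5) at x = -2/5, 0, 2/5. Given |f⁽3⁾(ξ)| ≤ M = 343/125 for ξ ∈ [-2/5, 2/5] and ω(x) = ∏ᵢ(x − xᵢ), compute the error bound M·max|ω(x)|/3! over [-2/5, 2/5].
2744*sqrt(3)/421875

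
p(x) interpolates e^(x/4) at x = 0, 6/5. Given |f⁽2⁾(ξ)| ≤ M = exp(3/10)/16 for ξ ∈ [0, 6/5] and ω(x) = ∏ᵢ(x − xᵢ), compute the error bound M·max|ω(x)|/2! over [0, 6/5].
9*exp(3/10)/800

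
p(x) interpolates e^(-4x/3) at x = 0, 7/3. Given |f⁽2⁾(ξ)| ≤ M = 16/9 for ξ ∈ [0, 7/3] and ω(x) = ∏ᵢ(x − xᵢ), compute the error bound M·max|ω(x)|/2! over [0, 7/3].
98/81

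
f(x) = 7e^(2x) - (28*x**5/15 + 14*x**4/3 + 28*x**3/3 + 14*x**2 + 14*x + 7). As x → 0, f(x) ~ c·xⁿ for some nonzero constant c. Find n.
6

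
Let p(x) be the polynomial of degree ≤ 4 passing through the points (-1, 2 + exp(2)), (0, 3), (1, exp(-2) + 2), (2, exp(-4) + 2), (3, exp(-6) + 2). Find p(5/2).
(-70*exp(4) + 35 + 140*exp(2) + (284 - 5*exp(2))*exp(6))*exp(-6)/128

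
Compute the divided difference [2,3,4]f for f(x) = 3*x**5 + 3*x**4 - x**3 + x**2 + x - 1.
1012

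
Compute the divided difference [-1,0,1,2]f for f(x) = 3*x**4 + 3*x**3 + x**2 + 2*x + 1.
9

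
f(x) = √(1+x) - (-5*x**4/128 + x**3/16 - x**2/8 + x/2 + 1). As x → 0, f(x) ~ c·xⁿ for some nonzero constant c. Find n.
5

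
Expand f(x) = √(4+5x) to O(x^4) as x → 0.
2 + 5*x/4 - 25*x**2/64 + 125*x**3/512 + O(x**4)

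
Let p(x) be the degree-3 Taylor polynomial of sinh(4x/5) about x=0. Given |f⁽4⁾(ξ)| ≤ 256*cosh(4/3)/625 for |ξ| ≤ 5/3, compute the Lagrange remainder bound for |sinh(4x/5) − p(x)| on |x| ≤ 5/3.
32*cosh(4/3)/243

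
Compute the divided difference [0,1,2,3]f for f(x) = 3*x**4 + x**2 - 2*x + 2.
18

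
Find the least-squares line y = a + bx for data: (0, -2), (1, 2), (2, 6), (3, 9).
a = -9/5, b = 37/10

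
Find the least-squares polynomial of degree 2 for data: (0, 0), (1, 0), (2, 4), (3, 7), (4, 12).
-11/35 + (37/70)x + (9/14)x²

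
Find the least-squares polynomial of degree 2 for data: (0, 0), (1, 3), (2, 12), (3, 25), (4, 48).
2/7 + (-27/35)x + (22/7)x²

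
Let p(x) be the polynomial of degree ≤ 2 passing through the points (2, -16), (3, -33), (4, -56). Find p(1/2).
-7/4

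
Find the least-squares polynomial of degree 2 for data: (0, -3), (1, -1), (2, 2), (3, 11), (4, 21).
-20/7 + (-2/7)x + (11/7)x²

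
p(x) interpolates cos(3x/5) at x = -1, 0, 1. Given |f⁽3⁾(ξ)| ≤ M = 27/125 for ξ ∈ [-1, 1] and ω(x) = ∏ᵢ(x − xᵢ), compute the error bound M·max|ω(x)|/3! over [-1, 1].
sqrt(3)/125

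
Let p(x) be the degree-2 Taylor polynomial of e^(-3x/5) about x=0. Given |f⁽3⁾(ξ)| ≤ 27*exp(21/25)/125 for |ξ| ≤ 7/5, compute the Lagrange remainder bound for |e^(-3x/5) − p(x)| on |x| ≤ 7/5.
3087*exp(21/25)/31250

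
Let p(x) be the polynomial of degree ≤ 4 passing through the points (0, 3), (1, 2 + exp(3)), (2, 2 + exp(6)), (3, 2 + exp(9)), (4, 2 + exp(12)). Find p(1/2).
-5*exp(12)/128 - 35*exp(6)/64 + 291/128 + 35*exp(3)/32 + 7*exp(9)/32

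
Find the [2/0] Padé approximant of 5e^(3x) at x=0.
45*x**2/2 + 15*x + 5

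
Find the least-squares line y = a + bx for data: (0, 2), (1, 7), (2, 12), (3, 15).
a = 12/5, b = 22/5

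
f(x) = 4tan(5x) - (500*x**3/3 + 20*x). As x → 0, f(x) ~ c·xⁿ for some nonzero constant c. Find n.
5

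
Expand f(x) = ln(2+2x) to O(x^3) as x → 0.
log(2) + x - x**2/2 + O(x**3)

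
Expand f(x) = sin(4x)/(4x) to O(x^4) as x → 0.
1 - 8*x**2/3 + O(x**4)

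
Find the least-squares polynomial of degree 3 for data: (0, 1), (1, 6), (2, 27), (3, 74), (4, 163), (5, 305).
58/63 + (442/189)x + (229/252)x² + (233/108)x³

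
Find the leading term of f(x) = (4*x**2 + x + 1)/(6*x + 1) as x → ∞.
2*x/3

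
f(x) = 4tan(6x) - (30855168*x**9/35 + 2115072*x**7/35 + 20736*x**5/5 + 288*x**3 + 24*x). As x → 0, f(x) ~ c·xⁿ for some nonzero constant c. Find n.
11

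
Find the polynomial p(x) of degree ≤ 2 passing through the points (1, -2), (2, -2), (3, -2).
-2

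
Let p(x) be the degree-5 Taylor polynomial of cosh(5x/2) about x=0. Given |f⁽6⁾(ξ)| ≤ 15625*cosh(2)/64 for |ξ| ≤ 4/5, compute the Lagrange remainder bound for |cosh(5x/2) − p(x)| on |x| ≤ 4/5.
4*cosh(2)/45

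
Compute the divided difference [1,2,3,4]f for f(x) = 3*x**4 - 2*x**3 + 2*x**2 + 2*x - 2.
28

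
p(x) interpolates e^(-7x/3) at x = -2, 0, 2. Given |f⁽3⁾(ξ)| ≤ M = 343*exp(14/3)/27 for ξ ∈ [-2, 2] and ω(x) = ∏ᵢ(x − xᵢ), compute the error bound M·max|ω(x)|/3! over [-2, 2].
2744*sqrt(3)*exp(14/3)/729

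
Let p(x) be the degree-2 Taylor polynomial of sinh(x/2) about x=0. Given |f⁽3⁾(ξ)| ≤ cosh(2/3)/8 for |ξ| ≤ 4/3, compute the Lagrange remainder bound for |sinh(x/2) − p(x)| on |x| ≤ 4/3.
4*cosh(2/3)/81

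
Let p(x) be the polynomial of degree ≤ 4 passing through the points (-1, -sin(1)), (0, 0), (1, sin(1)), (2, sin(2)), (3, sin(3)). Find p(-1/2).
-105*sin(1)/128 - 5*sin(3)/128 + 7*sin(2)/32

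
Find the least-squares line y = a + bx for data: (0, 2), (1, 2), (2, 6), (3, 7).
a = 7/5, b = 19/10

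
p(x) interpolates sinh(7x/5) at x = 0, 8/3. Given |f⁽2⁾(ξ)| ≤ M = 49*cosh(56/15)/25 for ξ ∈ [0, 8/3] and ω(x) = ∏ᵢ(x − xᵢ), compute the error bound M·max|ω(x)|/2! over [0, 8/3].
392*cosh(56/15)/225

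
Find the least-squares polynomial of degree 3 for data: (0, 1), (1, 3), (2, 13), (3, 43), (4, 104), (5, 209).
41/42 + (517/252)x + (-41/21)x² + (71/36)x³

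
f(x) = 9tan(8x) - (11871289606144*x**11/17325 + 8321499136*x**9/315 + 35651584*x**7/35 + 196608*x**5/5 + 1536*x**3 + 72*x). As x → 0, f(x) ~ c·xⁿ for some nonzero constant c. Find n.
13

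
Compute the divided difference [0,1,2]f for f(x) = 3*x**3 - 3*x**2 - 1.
6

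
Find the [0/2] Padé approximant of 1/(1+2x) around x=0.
1/(2*x + 1)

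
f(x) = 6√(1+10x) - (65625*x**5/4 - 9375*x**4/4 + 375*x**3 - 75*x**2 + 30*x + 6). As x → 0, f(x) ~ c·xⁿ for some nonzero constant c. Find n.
6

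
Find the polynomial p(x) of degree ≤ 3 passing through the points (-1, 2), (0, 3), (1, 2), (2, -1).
3 - x**2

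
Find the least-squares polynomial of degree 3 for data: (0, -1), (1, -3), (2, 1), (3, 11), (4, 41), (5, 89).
-22/21 + (-221/126)x + (-16/21)x² + (17/18)x³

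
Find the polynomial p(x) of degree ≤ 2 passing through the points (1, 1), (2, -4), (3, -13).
-2*x**2 + x + 2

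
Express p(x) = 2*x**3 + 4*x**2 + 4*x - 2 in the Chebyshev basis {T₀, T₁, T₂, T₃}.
(11/2)T₁ + (2)T₂ + (1/2)T₃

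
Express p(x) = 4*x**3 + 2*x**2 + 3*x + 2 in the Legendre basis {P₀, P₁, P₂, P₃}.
(8/3)P₀ + (27/5)P₁ + (4/3)P₂ + (8/5)P₃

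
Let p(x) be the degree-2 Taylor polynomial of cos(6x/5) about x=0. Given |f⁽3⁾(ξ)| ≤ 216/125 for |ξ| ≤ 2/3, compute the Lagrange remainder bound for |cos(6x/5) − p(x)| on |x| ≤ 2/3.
32/375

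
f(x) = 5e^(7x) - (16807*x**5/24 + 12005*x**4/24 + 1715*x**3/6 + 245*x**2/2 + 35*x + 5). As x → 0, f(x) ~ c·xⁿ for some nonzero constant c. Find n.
6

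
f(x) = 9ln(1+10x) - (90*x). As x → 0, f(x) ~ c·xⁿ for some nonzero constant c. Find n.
2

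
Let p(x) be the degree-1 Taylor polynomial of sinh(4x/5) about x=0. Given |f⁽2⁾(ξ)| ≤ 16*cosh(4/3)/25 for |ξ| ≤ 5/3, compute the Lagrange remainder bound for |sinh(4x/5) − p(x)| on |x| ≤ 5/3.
8*cosh(4/3)/9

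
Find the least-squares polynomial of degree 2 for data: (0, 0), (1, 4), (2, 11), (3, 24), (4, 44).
3/7 + (-2/35)x + (19/7)x²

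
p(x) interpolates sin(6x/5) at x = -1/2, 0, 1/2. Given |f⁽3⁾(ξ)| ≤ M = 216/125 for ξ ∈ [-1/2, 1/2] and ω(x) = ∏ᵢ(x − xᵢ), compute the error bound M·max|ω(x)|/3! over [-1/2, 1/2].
sqrt(3)/125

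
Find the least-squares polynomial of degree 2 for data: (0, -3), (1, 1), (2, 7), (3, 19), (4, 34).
-14/5 + (6/5)x + (2)x²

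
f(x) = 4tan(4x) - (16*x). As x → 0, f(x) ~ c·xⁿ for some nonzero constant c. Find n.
3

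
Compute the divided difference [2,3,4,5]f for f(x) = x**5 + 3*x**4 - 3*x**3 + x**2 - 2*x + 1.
164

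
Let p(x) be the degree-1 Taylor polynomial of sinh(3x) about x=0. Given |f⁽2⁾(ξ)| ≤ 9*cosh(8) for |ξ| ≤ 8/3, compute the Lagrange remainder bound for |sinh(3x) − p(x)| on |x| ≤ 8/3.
32*cosh(8)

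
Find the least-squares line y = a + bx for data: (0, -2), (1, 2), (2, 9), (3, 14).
a = -5/2, b = 11/2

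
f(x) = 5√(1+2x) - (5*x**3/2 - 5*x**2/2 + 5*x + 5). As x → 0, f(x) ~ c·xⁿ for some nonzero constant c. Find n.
4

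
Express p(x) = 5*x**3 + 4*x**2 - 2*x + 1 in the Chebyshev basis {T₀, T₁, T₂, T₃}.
(3)T₀ + (7/4)T₁ + (2)T₂ + (5/4)T₃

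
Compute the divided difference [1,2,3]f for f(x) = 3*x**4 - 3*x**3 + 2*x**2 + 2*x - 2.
59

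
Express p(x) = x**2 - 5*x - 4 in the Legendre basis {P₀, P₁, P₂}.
(-11/3)P₀ + (-5)P₁ + (2/3)P₂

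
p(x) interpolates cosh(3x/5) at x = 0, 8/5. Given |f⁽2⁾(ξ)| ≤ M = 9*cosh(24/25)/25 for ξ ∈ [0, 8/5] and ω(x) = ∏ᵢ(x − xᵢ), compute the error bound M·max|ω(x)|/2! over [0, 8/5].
72*cosh(24/25)/625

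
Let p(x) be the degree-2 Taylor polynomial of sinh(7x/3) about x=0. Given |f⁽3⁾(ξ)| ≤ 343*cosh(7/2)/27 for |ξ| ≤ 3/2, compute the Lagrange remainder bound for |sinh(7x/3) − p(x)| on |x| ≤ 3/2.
343*cosh(7/2)/48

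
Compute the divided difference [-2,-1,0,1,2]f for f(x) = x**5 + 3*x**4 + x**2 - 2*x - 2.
3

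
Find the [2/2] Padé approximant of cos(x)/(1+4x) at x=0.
(-187*x**2/372 + 2*x/93 + 1)/(x**2/12 + 374*x/93 + 1)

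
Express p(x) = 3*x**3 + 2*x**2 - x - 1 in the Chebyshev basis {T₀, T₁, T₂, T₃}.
(5/4)T₁ + T₂ + (3/4)T₃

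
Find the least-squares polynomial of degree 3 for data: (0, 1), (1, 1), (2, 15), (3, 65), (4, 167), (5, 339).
74/63 + (-1007/378)x + (-143/126)x² + (82/27)x³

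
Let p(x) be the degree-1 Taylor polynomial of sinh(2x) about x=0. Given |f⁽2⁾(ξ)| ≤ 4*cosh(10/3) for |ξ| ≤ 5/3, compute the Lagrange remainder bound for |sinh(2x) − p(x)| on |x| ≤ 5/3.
50*cosh(10/3)/9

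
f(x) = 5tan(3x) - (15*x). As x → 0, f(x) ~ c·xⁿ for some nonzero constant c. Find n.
3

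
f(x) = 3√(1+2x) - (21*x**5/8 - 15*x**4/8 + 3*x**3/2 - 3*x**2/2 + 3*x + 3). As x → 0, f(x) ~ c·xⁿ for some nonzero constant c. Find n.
6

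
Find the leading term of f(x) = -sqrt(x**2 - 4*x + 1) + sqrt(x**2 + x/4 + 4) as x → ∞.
17/8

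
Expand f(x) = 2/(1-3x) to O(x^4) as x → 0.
2 + 6*x + 18*x**2 + 54*x**3 + O(x**4)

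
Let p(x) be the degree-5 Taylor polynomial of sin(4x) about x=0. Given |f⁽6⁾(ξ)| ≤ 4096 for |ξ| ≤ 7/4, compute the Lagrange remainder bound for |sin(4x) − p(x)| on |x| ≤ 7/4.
117649/720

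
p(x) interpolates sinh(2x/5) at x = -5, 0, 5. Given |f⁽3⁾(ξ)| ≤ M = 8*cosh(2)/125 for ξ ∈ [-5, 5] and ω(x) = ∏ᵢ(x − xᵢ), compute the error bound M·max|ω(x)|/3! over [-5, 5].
8*sqrt(3)*cosh(2)/27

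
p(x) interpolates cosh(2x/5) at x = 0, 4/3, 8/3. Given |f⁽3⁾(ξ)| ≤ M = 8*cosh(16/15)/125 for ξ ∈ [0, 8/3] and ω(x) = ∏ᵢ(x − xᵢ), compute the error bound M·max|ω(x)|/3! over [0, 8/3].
512*sqrt(3)*cosh(16/15)/91125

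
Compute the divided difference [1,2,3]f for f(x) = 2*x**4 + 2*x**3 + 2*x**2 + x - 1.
64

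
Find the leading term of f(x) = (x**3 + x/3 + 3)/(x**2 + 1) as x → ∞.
x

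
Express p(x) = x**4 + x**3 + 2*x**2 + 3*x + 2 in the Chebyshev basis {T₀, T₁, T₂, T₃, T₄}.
(27/8)T₀ + (15/4)T₁ + (3/2)T₂ + (1/4)T₃ + (1/8)T₄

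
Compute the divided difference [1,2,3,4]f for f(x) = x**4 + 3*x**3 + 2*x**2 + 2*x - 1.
13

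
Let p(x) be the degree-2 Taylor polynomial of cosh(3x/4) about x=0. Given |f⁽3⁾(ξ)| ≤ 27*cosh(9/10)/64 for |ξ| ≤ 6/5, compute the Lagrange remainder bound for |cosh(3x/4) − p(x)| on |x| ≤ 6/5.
243*cosh(9/10)/2000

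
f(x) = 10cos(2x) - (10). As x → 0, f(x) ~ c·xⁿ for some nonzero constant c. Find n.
2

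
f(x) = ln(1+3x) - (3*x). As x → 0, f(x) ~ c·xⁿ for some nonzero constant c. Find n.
2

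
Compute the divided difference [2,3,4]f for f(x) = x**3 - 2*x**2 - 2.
7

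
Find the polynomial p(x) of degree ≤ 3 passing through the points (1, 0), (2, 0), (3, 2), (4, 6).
x**2 - 3*x + 2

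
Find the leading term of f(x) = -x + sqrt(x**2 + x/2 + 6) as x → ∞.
1/4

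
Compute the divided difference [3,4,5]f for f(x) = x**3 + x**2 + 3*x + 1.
13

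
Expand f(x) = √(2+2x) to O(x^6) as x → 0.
sqrt(2) + sqrt(2)*x/2 - sqrt(2)*x**2/8 + sqrt(2)*x**3/16 - 5*sqrt(2)*x**4/128 + 7*sqrt(2)*x**5/256 + O(x**6)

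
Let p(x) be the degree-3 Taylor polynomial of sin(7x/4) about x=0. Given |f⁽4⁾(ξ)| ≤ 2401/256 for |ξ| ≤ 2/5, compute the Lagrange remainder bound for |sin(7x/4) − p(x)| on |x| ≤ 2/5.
2401/240000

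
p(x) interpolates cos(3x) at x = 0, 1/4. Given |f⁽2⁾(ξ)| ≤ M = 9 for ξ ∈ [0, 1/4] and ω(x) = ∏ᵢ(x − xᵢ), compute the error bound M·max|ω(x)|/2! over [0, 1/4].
9/128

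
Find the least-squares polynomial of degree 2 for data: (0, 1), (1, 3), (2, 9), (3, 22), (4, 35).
26/35 + (29/70)x + (29/14)x²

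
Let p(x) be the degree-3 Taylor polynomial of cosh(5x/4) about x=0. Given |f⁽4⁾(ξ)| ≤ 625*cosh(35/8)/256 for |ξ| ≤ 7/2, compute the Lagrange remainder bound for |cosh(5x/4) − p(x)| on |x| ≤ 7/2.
1500625*cosh(35/8)/98304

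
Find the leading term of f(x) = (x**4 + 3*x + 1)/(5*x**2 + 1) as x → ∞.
x**2/5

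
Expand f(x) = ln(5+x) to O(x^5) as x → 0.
log(5) + x/5 - x**2/50 + x**3/375 - x**4/2500 + O(x**5)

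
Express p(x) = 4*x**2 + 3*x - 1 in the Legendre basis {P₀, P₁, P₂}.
(1/3)P₀ + (3)P₁ + (8/3)P₂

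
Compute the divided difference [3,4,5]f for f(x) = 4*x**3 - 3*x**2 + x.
45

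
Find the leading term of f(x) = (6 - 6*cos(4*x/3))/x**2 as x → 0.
16/3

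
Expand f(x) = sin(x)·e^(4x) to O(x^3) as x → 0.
x + 4*x**2 + O(x**3)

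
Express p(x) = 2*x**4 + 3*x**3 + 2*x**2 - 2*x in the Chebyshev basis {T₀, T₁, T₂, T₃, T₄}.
(7/4)T₀ + (1/4)T₁ + (2)T₂ + (3/4)T₃ + (1/4)T₄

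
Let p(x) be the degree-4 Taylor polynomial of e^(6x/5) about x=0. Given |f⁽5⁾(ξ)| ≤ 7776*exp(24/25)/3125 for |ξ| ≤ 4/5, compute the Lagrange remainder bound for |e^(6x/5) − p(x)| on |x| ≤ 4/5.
331776*exp(24/25)/48828125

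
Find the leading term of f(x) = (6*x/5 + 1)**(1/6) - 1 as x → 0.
x/5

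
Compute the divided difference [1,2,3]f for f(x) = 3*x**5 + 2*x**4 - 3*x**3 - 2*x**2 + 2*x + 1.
300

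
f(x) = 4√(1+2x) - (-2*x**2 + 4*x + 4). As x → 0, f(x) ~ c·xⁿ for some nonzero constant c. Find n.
3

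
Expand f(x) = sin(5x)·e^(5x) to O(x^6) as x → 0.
5*x + 25*x**2 + 125*x**3/3 - 625*x**5/6 + O(x**6)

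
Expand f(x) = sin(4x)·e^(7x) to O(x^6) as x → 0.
4*x + 28*x**2 + 262*x**3/3 + 154*x**4 + 4421*x**5/30 + O(x**6)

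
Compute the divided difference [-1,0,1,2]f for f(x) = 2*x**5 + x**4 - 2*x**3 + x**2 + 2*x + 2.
10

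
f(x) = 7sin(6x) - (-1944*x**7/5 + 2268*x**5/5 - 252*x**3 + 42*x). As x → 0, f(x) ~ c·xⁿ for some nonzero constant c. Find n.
9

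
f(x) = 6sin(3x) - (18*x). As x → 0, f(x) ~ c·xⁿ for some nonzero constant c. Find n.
3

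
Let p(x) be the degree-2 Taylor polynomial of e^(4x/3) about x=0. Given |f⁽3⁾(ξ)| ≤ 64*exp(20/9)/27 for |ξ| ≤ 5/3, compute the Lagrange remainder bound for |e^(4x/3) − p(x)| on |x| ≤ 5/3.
4000*exp(20/9)/2187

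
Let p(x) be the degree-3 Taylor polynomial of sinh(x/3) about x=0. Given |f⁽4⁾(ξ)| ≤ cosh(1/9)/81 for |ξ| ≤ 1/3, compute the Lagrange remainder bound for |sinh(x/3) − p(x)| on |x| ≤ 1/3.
cosh(1/9)/157464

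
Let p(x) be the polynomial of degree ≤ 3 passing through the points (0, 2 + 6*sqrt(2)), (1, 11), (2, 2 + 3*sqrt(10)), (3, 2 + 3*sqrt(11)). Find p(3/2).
-3*sqrt(11)/16 - 3*sqrt(2)/8 + 27*sqrt(10)/16 + 113/16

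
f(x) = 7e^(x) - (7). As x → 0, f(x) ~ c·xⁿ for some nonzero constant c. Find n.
1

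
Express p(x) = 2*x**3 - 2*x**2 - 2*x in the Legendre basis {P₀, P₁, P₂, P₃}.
(-2/3)P₀ + (-4/5)P₁ + (-4/3)P₂ + (4/5)P₃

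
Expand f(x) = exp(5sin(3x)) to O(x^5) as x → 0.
1 + 15*x + 225*x**2/2 + 540*x**3 + 14175*x**4/8 + O(x**5)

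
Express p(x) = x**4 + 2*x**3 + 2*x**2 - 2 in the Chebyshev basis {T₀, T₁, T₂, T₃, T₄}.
(-5/8)T₀ + (3/2)T₁ + (3/2)T₂ + (1/2)T₃ + (1/8)T₄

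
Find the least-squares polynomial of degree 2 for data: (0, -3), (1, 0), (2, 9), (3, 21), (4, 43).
-96/35 + (-29/70)x + (41/14)x²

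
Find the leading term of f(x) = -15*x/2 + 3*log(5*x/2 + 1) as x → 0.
-75*x**2/8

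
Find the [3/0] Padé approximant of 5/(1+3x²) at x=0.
5 - 15*x**2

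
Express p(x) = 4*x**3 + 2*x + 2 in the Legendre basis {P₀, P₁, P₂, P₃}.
(2)P₀ + (22/5)P₁ + (8/5)P₃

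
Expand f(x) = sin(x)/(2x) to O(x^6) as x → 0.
1/2 - x**2/12 + x**4/240 + O(x**6)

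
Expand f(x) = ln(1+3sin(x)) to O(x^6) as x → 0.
3*x - 9*x**2/2 + 17*x**3/2 - 75*x**4/4 + 353*x**5/8 + O(x**6)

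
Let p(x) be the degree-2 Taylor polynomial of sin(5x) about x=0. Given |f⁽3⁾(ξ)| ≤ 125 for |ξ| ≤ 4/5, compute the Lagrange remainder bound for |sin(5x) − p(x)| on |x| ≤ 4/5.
32/3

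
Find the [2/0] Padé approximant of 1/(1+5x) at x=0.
25*x**2 - 5*x + 1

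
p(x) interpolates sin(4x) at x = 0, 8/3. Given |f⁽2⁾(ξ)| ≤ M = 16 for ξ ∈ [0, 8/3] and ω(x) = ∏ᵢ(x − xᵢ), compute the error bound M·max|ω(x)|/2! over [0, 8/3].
128/9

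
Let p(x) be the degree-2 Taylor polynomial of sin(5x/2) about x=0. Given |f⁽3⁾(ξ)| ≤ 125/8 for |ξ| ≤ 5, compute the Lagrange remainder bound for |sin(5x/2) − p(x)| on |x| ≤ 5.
15625/48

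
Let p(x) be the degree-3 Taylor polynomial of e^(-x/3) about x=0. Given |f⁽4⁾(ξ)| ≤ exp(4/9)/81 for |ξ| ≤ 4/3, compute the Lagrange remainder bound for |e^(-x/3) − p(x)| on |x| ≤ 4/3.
32*exp(4/9)/19683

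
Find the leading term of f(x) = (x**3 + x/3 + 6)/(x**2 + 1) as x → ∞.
x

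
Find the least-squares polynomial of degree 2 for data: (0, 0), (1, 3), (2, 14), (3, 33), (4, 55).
-3/7 + (6/7)x + (23/7)x²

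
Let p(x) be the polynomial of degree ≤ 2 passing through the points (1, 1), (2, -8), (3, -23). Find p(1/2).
13/4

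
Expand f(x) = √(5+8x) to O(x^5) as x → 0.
sqrt(5) + 4*sqrt(5)*x/5 - 8*sqrt(5)*x**2/25 + 32*sqrt(5)*x**3/125 - 32*sqrt(5)*x**4/125 + O(x**5)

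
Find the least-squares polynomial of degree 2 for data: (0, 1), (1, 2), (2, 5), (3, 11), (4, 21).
6/5 + (-11/10)x + (3/2)x²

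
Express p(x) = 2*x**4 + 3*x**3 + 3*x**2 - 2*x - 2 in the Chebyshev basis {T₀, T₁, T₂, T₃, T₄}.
(1/4)T₀ + (1/4)T₁ + (5/2)T₂ + (3/4)T₃ + (1/4)T₄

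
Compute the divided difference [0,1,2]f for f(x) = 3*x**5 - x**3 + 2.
42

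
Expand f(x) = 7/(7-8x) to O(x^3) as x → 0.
1 + 8*x/7 + 64*x**2/49 + O(x**3)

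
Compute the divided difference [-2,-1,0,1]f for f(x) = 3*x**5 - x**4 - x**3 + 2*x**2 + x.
16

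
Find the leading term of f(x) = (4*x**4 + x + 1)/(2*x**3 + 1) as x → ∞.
2*x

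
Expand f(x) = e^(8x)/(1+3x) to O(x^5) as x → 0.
1 + 5*x + 17*x**2 + 103*x**3/3 + 203*x**4/3 + O(x**5)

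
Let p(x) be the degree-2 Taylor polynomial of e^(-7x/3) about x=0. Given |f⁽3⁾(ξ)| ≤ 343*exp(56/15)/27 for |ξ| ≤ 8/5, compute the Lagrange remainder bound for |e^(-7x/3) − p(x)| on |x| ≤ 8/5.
87808*exp(56/15)/10125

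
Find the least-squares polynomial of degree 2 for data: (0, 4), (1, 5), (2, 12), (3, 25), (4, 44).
4 + (-2)x + (3)x²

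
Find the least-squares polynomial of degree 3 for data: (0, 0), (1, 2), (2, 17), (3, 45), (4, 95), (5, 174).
-37/126 + (247/756)x + (35/18)x² + (107/108)x³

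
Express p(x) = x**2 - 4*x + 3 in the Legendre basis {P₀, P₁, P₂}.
(10/3)P₀ + (-4)P₁ + (2/3)P₂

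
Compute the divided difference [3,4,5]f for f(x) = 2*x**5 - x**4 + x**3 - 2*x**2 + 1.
1233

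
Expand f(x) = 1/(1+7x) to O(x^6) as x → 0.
1 - 7*x + 49*x**2 - 343*x**3 + 2401*x**4 - 16807*x**5 + O(x**6)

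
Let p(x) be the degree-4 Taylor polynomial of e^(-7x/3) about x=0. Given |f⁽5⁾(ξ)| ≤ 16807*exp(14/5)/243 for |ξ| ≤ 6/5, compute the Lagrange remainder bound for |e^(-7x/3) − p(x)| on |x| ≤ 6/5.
67228*exp(14/5)/46875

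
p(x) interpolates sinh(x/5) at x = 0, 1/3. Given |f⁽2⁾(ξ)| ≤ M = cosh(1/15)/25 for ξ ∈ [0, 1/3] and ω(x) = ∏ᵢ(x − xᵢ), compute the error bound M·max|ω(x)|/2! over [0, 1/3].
cosh(1/15)/1800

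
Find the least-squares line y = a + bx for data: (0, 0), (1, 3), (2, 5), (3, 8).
a = 1/10, b = 13/5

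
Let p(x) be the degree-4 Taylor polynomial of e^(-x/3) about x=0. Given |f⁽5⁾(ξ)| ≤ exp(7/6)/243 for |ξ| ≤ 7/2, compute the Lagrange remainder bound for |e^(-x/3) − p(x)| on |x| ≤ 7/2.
16807*exp(7/6)/933120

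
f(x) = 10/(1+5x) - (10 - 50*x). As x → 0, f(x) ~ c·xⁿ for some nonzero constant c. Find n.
2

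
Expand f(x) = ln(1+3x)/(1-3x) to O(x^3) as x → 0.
3*x + 9*x**2/2 + O(x**3)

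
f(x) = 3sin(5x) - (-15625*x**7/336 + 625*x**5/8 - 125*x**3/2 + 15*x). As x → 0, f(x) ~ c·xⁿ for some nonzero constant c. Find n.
9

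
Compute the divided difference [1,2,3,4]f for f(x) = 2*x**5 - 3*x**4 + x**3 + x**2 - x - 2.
101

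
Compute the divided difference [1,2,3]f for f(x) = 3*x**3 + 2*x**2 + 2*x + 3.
20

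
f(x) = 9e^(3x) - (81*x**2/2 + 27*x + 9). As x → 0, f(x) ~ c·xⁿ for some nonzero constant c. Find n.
3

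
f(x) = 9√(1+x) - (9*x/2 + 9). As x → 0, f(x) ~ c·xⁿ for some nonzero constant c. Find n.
2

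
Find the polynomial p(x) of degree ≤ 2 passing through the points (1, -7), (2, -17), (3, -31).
-2*x**2 - 4*x - 1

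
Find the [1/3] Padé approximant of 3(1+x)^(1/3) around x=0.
(5*x/2 + 3)/(x**3/81 - x**2/18 + x/2 + 1)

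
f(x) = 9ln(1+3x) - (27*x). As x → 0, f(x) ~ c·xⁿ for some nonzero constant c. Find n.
2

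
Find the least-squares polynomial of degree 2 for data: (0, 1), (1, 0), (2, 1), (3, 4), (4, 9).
1 + (-2)x + x²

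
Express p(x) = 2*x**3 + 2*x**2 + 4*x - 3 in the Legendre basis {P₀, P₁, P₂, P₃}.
(-7/3)P₀ + (26/5)P₁ + (4/3)P₂ + (4/5)P₃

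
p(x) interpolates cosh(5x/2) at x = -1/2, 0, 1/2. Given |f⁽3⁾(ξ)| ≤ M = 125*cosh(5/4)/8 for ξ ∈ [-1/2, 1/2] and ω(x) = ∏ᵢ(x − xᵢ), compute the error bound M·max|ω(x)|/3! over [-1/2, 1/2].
125*sqrt(3)*cosh(5/4)/1728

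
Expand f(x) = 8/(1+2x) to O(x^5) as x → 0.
8 - 16*x + 32*x**2 - 64*x**3 + 128*x**4 + O(x**5)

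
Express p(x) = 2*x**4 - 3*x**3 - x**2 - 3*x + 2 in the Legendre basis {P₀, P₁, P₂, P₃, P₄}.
(31/15)P₀ + (-24/5)P₁ + (10/21)P₂ + (-6/5)P₃ + (16/35)P₄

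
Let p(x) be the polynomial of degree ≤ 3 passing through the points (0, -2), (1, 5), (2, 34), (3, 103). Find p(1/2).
-1/8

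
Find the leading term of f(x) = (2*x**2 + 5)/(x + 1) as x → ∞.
2*x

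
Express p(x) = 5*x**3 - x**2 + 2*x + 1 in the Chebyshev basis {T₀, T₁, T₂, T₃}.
(1/2)T₀ + (23/4)T₁ + (-1/2)T₂ + (5/4)T₃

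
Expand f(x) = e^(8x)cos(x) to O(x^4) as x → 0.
1 + 8*x + 63*x**2/2 + 244*x**3/3 + O(x**4)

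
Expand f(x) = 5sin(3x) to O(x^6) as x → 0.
15*x - 45*x**3/2 + 81*x**5/8 + O(x**6)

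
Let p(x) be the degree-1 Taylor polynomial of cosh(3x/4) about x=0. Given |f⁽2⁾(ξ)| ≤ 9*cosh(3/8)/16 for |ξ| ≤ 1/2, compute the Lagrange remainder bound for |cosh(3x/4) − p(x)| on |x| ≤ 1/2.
9*cosh(3/8)/128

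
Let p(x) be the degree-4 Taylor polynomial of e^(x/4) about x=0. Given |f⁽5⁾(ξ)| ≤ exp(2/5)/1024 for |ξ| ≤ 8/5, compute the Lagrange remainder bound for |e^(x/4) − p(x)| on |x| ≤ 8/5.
4*exp(2/5)/46875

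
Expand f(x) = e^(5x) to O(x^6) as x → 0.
1 + 5*x + 25*x**2/2 + 125*x**3/6 + 625*x**4/24 + 625*x**5/24 + O(x**6)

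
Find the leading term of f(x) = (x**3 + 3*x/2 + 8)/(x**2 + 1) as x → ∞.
x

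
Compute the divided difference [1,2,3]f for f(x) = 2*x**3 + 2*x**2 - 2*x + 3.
14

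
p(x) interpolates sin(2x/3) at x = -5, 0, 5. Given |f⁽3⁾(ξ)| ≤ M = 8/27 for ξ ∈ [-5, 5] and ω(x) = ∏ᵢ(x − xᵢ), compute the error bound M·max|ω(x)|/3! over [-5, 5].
1000*sqrt(3)/729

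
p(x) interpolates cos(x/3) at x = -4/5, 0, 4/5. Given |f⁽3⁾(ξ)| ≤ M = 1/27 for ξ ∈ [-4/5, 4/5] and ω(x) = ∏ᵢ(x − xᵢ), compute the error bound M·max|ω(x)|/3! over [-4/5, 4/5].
64*sqrt(3)/91125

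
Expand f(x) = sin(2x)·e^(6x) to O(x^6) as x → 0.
2*x + 12*x**2 + 104*x**3/3 + 64*x**4 + 1264*x**5/15 + O(x**6)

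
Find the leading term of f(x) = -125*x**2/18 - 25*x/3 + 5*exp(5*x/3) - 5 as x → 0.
625*x**3/162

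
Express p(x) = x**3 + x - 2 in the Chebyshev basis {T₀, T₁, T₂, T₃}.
(-2)T₀ + (7/4)T₁ + (1/4)T₃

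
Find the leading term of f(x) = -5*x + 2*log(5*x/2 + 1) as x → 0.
-25*x**2/4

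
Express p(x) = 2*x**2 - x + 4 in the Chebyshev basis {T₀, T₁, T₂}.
(5)T₀ - T₁ + T₂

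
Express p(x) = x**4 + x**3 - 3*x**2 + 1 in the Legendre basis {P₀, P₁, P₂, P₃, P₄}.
(1/5)P₀ + (3/5)P₁ + (-10/7)P₂ + (2/5)P₃ + (8/35)P₄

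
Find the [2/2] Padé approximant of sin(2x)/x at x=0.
(2 - 14*x**2/15)/(x**2/5 + 1)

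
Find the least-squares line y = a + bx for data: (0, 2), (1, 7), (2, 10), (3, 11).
a = 3, b = 3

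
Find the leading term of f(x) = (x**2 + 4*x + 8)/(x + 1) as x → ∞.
x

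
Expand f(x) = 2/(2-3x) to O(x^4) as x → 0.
1 + 3*x/2 + 9*x**2/4 + 27*x**3/8 + O(x**4)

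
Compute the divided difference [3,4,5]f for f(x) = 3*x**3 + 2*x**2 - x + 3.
38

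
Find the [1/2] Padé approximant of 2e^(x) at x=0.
(2*x/3 + 2)/(x**2/6 - 2*x/3 + 1)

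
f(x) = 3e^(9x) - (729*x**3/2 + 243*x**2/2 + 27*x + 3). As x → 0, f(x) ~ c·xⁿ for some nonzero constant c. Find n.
4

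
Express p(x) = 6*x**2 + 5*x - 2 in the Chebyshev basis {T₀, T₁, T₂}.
T₀ + (5)T₁ + (3)T₂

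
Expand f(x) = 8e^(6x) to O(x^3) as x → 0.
8 + 48*x + 144*x**2 + O(x**3)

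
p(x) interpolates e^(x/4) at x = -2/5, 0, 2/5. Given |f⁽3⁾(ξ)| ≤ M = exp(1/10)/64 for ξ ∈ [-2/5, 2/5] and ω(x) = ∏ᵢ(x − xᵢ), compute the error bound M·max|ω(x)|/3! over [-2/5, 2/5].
sqrt(3)*exp(1/10)/27000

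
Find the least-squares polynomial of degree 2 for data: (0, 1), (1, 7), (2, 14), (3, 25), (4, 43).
8/5 + (11/5)x + (2)x²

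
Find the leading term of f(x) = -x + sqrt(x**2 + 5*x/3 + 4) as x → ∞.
5/6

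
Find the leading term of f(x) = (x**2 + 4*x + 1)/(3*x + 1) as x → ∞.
x/3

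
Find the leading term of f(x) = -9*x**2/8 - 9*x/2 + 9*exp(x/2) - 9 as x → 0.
3*x**3/16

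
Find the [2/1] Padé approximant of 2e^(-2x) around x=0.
(4*x**2/3 - 8*x/3 + 2)/(2*x/3 + 1)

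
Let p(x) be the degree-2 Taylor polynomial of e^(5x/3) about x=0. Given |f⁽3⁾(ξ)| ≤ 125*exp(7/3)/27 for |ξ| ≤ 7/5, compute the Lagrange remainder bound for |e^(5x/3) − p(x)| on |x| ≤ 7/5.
343*exp(7/3)/162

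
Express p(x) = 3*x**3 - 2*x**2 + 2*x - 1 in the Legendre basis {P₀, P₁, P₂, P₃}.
(-5/3)P₀ + (19/5)P₁ + (-4/3)P₂ + (6/5)P₃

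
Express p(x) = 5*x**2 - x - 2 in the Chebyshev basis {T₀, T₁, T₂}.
(1/2)T₀ - T₁ + (5/2)T₂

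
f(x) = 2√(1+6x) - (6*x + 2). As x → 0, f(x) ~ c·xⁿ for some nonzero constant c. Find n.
2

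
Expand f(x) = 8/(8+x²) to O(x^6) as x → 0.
1 - x**2/8 + x**4/64 + O(x**6)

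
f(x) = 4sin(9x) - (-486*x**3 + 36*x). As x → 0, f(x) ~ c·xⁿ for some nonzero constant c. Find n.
5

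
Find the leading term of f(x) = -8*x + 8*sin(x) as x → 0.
-4*x**3/3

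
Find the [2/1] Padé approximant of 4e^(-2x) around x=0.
(8*x**2/3 - 16*x/3 + 4)/(2*x/3 + 1)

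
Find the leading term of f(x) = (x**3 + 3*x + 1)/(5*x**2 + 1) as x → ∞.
x/5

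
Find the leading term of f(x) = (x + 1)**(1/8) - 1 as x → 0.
x/8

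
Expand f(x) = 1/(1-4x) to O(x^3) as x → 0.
1 + 4*x + 16*x**2 + O(x**3)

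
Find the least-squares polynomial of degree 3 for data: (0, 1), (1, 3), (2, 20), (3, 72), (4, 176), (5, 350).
137/126 + (-251/756)x + (-269/252)x² + (163/54)x³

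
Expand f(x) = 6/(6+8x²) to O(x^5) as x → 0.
1 - 4*x**2/3 + 16*x**4/9 + O(x**5)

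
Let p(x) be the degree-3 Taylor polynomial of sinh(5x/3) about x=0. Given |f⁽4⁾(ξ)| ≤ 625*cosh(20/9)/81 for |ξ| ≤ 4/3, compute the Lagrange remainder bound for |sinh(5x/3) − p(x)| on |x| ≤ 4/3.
20000*cosh(20/9)/19683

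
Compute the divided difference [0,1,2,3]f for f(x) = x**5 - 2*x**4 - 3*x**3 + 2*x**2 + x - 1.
10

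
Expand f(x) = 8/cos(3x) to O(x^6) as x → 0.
8 + 36*x**2 + 135*x**4 + O(x**6)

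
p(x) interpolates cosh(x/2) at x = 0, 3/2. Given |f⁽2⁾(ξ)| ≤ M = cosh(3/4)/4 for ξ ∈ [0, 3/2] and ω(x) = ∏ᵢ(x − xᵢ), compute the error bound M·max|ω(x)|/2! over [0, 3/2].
9*cosh(3/4)/128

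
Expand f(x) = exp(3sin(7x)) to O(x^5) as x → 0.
1 + 21*x + 441*x**2/2 + 1372*x**3 + 36015*x**4/8 + O(x**5)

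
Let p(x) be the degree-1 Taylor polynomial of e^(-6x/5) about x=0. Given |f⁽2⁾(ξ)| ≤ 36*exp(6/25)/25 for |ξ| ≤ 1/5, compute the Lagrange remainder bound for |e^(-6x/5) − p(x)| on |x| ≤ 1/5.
18*exp(6/25)/625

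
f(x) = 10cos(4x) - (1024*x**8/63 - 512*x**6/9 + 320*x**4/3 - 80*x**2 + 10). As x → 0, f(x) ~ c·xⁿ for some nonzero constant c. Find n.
10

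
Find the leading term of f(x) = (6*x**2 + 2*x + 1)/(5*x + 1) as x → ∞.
6*x/5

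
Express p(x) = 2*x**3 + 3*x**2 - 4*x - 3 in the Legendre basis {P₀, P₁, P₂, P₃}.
(-2)P₀ + (-14/5)P₁ + (2)P₂ + (4/5)P₃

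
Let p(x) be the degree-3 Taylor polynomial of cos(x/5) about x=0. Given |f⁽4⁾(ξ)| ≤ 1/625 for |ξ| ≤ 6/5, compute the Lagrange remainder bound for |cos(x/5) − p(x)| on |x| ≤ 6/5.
54/390625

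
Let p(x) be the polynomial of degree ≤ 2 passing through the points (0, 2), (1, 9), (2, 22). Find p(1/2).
19/4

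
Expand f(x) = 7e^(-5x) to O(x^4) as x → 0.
7 - 35*x + 175*x**2/2 - 875*x**3/6 + O(x**4)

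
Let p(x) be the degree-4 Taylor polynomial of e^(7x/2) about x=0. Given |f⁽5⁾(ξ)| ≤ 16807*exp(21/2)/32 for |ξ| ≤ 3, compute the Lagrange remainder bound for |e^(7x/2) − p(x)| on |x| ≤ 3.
1361367*exp(21/2)/1280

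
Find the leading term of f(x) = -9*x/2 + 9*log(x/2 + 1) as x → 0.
-9*x**2/8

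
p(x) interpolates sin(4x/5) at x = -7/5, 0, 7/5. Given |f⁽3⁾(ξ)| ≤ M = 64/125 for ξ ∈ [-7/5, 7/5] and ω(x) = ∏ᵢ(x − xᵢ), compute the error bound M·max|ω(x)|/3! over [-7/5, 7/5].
21952*sqrt(3)/421875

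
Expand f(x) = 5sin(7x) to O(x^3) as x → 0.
35*x + O(x**3)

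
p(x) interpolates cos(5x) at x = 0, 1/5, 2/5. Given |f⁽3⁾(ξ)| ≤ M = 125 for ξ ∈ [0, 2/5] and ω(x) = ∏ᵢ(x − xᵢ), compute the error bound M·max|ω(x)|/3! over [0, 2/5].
sqrt(3)/27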